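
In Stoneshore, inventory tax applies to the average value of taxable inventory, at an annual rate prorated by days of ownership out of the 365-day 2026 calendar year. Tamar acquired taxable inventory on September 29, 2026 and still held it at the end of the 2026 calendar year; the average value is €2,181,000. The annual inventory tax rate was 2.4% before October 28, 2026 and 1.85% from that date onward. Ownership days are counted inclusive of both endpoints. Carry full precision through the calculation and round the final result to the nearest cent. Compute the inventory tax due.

€11,344.19

September 29 – October 27, 2026: 29 days at 2.4% → €2,181,000 × 2.4% × 29/365 = €4,158.8384
October 28 – December 31, 2026: 65 days at 1.85% → €2,181,000 × 1.85% × 65/365 = €7,185.3493
Total = €11,344.1877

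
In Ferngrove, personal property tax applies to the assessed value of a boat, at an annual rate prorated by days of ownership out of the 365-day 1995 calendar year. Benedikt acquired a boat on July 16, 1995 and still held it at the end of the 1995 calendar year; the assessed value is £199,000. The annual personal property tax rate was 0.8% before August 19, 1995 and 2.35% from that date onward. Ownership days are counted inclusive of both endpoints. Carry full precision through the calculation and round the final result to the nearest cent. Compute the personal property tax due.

£1,877.96

July 16 – August 18, 1995: 34 days at 0.8% → £199,000 × 0.8% × 34/365 = £148.2959
August 19 – December 31, 1995: 135 days at 2.35% → £199,000 × 2.35% × 135/365 = £1,729.6644
Total = £1,877.9603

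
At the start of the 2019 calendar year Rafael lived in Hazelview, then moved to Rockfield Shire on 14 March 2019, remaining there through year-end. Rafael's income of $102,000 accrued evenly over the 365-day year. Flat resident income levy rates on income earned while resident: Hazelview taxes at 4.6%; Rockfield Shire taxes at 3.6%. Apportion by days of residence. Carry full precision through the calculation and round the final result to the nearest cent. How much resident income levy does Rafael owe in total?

Hazelview, 1 January – 13 March 2019: 72 days → $102,000 × 4.6% × 72/365 = $925.5452
Rockfield Shire, 14 March – 31 December 2019: 293 days → $102,000 × 3.6% × 293/365 = $2,947.6603
Total = $3,873.2055

$3,873.21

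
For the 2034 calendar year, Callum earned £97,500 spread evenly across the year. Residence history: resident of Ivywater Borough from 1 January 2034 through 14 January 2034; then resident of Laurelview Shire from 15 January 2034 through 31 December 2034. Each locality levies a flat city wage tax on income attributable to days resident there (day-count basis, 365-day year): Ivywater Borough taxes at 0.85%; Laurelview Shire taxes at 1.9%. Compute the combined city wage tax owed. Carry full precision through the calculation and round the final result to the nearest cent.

Ivywater Borough, 1 January – 14 January 2034: 14 days → £97,500 × 0.85% × 14/365 = £31.7877
Laurelview Shire, 15 January – 31 December 2034: 351 days → £97,500 × 1.9% × 351/365 = £1,781.4452
Total = £1,813.2329

£1,813.23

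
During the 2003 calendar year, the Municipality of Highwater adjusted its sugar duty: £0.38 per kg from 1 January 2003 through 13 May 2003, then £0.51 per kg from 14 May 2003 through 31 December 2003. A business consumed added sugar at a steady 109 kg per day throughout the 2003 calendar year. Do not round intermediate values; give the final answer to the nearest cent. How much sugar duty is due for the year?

£18,405.74

1 January – 13 May 2003: 133 days × 109 kg/day = 14,497 kg at £0.38/kg → £5,508.86
14 May – 31 December 2003: 232 days × 109 kg/day = 25,288 kg at £0.51/kg → £12,896.88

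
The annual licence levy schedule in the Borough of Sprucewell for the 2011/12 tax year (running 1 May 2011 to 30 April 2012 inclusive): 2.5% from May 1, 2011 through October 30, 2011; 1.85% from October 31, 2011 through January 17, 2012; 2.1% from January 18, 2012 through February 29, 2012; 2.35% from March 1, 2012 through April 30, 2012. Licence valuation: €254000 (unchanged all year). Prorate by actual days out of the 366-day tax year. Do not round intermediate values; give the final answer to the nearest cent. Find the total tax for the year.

May 1 – October 30, 2011: 183 days at 2.5% → €254000 × 2.5% × 183/366 = €3175.0000
October 31, 2011 – January 17, 2012: 79 days at 1.85% → €254000 × 1.85% × 79/366 = €1014.2650
January 18 – February 29, 2012: 43 days at 2.1% → €254000 × 2.1% × 43/366 = €626.6721
March 1 – April 30, 2012: 61 days at 2.35% → €254000 × 2.35% × 61/366 = €994.8333
Total = €5810.7705

€5810.77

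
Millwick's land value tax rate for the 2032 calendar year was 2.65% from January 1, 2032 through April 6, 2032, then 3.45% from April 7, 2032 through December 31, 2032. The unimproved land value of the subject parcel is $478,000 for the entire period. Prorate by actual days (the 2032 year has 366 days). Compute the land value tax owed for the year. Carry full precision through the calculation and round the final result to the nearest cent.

$15,477.54

January 1 – April 6, 2032: 97 days at 2.65% → $478,000 × 2.65% × 97/366 = $3,357.1011
April 7 – December 31, 2032: 269 days at 3.45% → $478,000 × 3.45% × 269/366 = $12,120.4344
Total = $15,477.5355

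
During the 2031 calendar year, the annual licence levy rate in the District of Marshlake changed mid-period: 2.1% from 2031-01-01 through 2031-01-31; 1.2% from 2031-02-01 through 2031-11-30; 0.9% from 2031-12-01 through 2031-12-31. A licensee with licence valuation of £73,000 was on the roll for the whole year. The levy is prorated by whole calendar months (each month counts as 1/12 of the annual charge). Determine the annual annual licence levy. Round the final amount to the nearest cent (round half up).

£912.50

2031-01-01 to 2031-01-31: 1 month at 2.1% → £73,000 × 2.1% × 1/12 = £127.7500
2031-02-01 to 2031-11-30: 10 months at 1.2% → £73,000 × 1.2% × 10/12 = £730.0000
2031-12-01 to 2031-12-31: 1 month at 0.9% → £73,000 × 0.9% × 1/12 = £54.7500
Total = £912.5000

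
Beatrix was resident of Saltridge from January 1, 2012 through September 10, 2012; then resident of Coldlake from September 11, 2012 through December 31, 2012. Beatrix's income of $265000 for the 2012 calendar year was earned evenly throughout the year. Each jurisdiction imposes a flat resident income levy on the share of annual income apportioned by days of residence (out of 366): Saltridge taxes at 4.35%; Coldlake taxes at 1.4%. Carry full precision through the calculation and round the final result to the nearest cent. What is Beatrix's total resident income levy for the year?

$9135.26

Saltridge, January 1 – September 10, 2012: 254 days → $265000 × 4.35% × 254/366 = $7999.9590
Coldlake, September 11 – December 31, 2012: 112 days → $265000 × 1.4% × 112/366 = $1135.3005
Total = $9135.2596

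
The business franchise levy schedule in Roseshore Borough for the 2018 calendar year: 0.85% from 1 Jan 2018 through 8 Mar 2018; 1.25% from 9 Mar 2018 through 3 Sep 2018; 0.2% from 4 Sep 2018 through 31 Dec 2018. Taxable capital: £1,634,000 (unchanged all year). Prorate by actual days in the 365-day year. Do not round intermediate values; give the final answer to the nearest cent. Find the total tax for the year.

1 Jan – 8 Mar 2018: 67 days at 0.85% → £1,634,000 × 0.85% × 67/365 = £2,549.4877
9 Mar – 3 Sep 2018: 179 days at 1.25% → £1,634,000 × 1.25% × 179/365 = £10,016.6438
4 Sep – 31 Dec 2018: 119 days at 0.2% → £1,634,000 × 0.2% × 119/365 = £1,065.4575
Total = £13,631.5890

£13,631.59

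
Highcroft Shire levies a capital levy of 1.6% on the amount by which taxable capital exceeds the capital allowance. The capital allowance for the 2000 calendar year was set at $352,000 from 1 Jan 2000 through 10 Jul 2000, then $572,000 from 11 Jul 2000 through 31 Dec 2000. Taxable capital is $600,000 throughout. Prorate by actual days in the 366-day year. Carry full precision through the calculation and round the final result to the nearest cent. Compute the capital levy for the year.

1 Jan – 10 Jul 2000: 192 days, exemption $352,000 → ($600,000 − $352,000) × 1.6% × 192/366 = $2,081.5738
11 Jul – 31 Dec 2000: 174 days, exemption $572,000 → ($600,000 − $572,000) × 1.6% × 174/366 = $212.9836
Total = $2,294.5574

$2,294.56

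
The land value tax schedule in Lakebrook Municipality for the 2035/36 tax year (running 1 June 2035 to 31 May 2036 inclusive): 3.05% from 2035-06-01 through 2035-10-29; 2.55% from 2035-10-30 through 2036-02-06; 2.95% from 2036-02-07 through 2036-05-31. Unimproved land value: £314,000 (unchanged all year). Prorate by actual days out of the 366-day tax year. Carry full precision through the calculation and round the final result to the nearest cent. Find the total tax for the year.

2035-06-01 to 2035-10-29: 151 days at 3.05% → £314,000 × 3.05% × 151/366 = £3,951.1667
2035-10-30 to 2036-02-06: 100 days at 2.55% → £314,000 × 2.55% × 100/366 = £2,187.7049
2036-02-07 to 2036-05-31: 115 days at 2.95% → £314,000 × 2.95% × 115/366 = £2,910.5055
Total = £9,049.3770

£9,049.38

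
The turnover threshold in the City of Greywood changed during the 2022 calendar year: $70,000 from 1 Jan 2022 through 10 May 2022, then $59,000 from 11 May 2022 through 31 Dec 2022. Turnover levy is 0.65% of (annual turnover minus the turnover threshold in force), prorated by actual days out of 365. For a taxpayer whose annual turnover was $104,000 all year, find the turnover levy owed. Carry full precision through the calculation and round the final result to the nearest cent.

$267.03

1 Jan – 10 May 2022: 130 days, exemption $70,000 → ($104,000 − $70,000) × 0.65% × 130/365 = $78.7123
11 May – 31 Dec 2022: 235 days, exemption $59,000 → ($104,000 − $59,000) × 0.65% × 235/365 = $188.3219
Total = $267.0342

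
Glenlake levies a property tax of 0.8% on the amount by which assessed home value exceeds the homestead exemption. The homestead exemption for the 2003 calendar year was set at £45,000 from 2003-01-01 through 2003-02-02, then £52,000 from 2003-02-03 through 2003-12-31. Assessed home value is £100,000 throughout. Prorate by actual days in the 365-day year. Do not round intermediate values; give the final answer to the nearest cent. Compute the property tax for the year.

£389.06

2003-01-01 to 2003-02-02: 33 days, exemption £45,000 → (£100,000 − £45,000) × 0.8% × 33/365 = £39.7808
2003-02-03 to 2003-12-31: 332 days, exemption £52,000 → (£100,000 − £52,000) × 0.8% × 332/365 = £349.2822
Total = £389.0630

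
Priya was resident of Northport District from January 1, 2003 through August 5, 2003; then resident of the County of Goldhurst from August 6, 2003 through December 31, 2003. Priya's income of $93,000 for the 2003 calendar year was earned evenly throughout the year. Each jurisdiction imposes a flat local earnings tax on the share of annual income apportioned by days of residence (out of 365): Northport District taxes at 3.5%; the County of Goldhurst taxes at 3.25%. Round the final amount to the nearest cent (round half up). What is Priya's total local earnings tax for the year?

Northport District, January 1 – August 5, 2003: 217 days → $93,000 × 3.5% × 217/365 = $1,935.1644
The County of Goldhurst, August 6 – December 31, 2003: 148 days → $93,000 × 3.25% × 148/365 = $1,225.5616
Total = $3,160.7260

$3,160.73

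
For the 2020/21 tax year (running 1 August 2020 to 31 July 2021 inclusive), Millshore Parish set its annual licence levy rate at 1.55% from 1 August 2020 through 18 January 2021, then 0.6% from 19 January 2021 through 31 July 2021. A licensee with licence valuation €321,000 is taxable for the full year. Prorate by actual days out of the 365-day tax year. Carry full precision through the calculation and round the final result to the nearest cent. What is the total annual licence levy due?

€3,354.67

1 August 2020 – 18 January 2021: 171 days at 1.55% → €321,000 × 1.55% × 171/365 = €2,330.9877
19 January – 31 July 2021: 194 days at 0.6% → €321,000 × 0.6% × 194/365 = €1,023.6822
Total = €3,354.6699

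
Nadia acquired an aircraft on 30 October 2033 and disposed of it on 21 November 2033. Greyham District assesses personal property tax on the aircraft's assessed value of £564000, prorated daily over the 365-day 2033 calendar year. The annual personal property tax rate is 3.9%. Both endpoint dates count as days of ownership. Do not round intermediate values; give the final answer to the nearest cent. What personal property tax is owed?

£1386.05

Days held (30 October – 21 November 2033): 23 out of 365
Tax = £564000 × 3.9% × 23/365 = £1386.0493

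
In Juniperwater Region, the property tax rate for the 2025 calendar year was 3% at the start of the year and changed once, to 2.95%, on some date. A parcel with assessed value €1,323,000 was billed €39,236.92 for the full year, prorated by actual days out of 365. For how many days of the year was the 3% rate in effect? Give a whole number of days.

Let d = days at the first rate; then 365 − d days at the second rate.
€1,323,000 × [3%·d + 2.95%·(365−d)] / 365 = €39,236.92
Solving gives d = 115, so the new rate took effect on 26 Apr 2025.

115 days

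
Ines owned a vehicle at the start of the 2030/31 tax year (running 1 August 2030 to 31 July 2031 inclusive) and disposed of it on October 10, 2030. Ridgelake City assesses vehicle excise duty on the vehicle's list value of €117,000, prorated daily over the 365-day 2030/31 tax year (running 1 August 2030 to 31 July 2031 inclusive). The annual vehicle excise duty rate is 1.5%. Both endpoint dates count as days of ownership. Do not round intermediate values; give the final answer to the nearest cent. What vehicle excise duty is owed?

Days held (August 1 – October 10, 2030): 71 out of 365
Tax = €117,000 × 1.5% × 71/365 = €341.3836

€341.38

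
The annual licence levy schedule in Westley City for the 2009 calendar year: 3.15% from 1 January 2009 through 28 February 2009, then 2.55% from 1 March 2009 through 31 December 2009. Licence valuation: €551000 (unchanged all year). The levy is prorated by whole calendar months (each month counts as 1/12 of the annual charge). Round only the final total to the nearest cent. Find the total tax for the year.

1 January – 28 February 2009: 2 months at 3.15% → €551000 × 3.15% × 2/12 = €2892.7500
1 March – 31 December 2009: 10 months at 2.55% → €551000 × 2.55% × 10/12 = €11708.7500
Total = €14601.5000

€14601.50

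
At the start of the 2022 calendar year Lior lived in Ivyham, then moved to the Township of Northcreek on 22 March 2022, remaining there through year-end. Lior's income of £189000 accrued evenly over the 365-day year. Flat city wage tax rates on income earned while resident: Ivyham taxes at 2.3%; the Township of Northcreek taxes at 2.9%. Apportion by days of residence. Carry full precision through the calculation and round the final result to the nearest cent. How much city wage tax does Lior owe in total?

£5232.45

Ivyham, 1 January – 21 March 2022: 80 days → £189000 × 2.3% × 80/365 = £952.7671
The Township of Northcreek, 22 March – 31 December 2022: 285 days → £189000 × 2.9% × 285/365 = £4279.6849
Total = £5232.4521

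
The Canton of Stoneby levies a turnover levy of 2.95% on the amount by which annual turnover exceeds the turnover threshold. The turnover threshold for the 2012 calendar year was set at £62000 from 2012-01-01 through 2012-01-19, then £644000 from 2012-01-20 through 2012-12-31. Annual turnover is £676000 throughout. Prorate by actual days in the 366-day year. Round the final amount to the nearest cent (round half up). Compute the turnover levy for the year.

£1835.29

2012-01-01 to 2012-01-19: 19 days, exemption £62000 → (£676000 − £62000) × 2.95% × 19/366 = £940.2923
2012-01-20 to 2012-12-31: 347 days, exemption £644000 → (£676000 − £644000) × 2.95% × 347/366 = £894.9945
Total = £1835.2869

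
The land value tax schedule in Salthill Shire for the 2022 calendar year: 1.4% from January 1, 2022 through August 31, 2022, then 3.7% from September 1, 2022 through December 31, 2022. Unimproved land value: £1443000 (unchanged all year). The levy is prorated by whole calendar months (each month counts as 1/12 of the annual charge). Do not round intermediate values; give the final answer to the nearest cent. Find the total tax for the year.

January 1 – August 31, 2022: 8 months at 1.4% → £1443000 × 1.4% × 8/12 = £13468.0000
September 1 – December 31, 2022: 4 months at 3.7% → £1443000 × 3.7% × 4/12 = £17797.0000
Total = £31265.0000

£31265.00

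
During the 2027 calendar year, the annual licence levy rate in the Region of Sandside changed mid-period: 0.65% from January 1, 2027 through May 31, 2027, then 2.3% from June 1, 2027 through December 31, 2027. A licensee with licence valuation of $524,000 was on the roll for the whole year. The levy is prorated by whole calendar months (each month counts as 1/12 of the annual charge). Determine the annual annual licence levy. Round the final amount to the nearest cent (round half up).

$8,449.50

January 1 – May 31, 2027: 5 months at 0.65% → $524,000 × 0.65% × 5/12 = $1,419.1667
June 1 – December 31, 2027: 7 months at 2.3% → $524,000 × 2.3% × 7/12 = $7,030.3333
Total = $8,449.5000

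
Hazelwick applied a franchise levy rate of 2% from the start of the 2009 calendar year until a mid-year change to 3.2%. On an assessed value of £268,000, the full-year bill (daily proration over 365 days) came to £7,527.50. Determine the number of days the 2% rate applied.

119 days

Let d = days at the first rate; then 365 − d days at the second rate.
£268,000 × [2%·d + 3.2%·(365−d)] / 365 = £7,527.50
Solving gives d = 119, so the new rate took effect on 30 April 2009.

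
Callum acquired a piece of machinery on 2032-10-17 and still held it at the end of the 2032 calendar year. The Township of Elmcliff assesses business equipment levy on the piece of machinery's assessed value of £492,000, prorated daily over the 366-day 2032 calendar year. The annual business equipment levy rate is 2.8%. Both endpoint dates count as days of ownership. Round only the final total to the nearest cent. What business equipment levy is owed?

Days held (2032-10-17 to 2032-12-31): 76 out of 366
Tax = £492,000 × 2.8% × 76/366 = £2,860.5902

£2,860.59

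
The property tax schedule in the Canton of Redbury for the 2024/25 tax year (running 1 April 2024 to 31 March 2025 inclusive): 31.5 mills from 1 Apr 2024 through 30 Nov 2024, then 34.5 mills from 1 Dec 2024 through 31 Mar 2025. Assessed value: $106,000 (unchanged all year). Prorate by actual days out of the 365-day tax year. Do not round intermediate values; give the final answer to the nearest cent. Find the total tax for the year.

$3,444.42

1 Apr – 30 Nov 2024: 244 days at 31.5 mills → $106,000 × 3.15% × 244/365 = $2,232.0986
1 Dec 2024 – 31 Mar 2025: 121 days at 34.5 mills → $106,000 × 3.45% × 121/365 = $1,212.3205
Total = $3,444.4192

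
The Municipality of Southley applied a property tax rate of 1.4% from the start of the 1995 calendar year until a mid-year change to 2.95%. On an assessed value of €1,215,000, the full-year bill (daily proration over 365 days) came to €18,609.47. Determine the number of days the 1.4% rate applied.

334 days

Let d = days at the first rate; then 365 − d days at the second rate.
€1,215,000 × [1.4%·d + 2.95%·(365−d)] / 365 = €18,609.47
Solving gives d = 334, so the new rate took effect on 1 Dec 1995.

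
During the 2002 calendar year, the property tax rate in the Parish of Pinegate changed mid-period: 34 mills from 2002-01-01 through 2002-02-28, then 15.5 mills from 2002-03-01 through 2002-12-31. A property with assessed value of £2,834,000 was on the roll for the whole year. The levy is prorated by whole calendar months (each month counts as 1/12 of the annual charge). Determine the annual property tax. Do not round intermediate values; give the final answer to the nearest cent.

2002-01-01 to 2002-02-28: 2 months at 34 mills → £2,834,000 × 3.4% × 2/12 = £16,059.3333
2002-03-01 to 2002-12-31: 10 months at 15.5 mills → £2,834,000 × 1.55% × 10/12 = £36,605.8333
Total = £52,665.1667

£52,665.17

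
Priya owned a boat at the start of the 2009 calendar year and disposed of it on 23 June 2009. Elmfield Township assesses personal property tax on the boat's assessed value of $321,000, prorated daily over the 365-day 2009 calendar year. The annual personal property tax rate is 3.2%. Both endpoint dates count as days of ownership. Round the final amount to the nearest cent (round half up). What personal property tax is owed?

$4,896.79

Days held (1 January – 23 June 2009): 174 out of 365
Tax = $321,000 × 3.2% × 174/365 = $4,896.7890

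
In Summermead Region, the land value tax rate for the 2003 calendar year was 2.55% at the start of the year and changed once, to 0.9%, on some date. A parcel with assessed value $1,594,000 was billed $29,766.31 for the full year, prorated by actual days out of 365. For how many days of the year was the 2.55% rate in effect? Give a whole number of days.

214 days

Let d = days at the first rate; then 365 − d days at the second rate.
$1,594,000 × [2.55%·d + 0.9%·(365−d)] / 365 = $29,766.31
Solving gives d = 214, so the new rate took effect on 3 August 2003.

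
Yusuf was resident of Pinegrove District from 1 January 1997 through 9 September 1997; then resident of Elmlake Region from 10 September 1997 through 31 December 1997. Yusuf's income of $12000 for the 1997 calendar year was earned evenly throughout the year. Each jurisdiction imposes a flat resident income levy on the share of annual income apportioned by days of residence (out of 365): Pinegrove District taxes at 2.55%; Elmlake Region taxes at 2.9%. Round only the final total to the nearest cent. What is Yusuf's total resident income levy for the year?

Pinegrove District, 1 January – 9 September 1997: 252 days → $12000 × 2.55% × 252/365 = $211.2658
Elmlake Region, 10 September – 31 December 1997: 113 days → $12000 × 2.9% × 113/365 = $107.7370
Total = $319.0027

$319.00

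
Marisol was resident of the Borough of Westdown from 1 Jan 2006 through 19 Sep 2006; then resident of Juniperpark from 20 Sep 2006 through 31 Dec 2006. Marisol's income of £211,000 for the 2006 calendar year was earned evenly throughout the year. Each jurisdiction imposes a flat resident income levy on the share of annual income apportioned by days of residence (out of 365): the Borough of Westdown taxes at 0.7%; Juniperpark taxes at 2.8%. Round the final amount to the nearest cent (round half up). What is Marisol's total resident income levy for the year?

The Borough of Westdown, 1 Jan – 19 Sep 2006: 262 days → £211,000 × 0.7% × 262/365 = £1,060.2027
Juniperpark, 20 Sep – 31 Dec 2006: 103 days → £211,000 × 2.8% × 103/365 = £1,667.1890
Total = £2,727.3918

£2,727.39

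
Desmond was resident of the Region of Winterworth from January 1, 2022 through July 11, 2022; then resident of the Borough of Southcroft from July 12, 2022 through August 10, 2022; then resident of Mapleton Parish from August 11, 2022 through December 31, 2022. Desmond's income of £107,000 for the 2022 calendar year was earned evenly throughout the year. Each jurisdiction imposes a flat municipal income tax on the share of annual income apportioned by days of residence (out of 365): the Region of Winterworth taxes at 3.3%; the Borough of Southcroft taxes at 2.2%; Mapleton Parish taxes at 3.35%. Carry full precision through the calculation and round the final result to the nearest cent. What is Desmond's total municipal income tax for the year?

£3,455.22

The Region of Winterworth, January 1 – July 11, 2022: 192 days → £107,000 × 3.3% × 192/365 = £1,857.4027
The Borough of Southcroft, July 12 – August 10, 2022: 30 days → £107,000 × 2.2% × 30/365 = £193.4795
Mapleton Parish, August 11 – December 31, 2022: 143 days → £107,000 × 3.35% × 143/365 = £1,404.3384
Total = £3,455.2205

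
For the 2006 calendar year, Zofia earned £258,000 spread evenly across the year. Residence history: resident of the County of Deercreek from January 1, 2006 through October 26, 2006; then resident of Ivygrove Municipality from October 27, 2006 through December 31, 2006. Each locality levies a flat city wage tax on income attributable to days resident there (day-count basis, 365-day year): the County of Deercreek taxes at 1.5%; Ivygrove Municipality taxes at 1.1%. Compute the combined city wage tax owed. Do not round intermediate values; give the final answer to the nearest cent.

The County of Deercreek, January 1 – October 26, 2006: 299 days → £258,000 × 1.5% × 299/365 = £3,170.2192
Ivygrove Municipality, October 27 – December 31, 2006: 66 days → £258,000 × 1.1% × 66/365 = £513.1726
Total = £3,683.3918

£3,683.39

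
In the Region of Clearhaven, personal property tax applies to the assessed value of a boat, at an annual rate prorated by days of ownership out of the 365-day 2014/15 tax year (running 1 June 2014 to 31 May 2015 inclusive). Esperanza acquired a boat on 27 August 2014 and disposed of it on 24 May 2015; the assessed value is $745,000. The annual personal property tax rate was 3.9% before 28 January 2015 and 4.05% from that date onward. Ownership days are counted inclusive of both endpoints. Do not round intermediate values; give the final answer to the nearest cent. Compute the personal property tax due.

$21,930.55

27 August 2014 – 27 January 2015: 154 days at 3.9% → $745,000 × 3.9% × 154/365 = $12,258.8219
28 January – 24 May 2015: 117 days at 4.05% → $745,000 × 4.05% × 117/365 = $9,671.7329
Total = $21,930.5548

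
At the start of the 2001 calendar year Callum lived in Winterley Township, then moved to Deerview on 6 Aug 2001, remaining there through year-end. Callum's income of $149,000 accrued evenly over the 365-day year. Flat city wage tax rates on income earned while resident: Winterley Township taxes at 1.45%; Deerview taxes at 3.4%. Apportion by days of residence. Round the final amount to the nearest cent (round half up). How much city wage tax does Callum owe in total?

$3,338.62

Winterley Township, 1 Jan – 5 Aug 2001: 217 days → $149,000 × 1.45% × 217/365 = $1,284.4616
Deerview, 6 Aug – 31 Dec 2001: 148 days → $149,000 × 3.4% × 148/365 = $2,054.1589
Total = $3,338.6205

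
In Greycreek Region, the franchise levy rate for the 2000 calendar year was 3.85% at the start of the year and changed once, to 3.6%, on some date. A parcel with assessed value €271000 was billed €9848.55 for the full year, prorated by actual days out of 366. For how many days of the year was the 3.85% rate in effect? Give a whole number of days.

Let d = days at the first rate; then 366 − d days at the second rate.
€271000 × [3.85%·d + 3.6%·(366−d)] / 366 = €9848.55
Solving gives d = 50, so the new rate took effect on February 20, 2000.

50 days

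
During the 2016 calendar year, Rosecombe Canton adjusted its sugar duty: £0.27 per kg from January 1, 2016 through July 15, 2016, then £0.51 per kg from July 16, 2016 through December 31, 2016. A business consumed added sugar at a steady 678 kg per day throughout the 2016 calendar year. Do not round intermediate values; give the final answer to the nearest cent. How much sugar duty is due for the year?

January 1 – July 15, 2016: 197 days × 678 kg/day = 133,566 kg at £0.27/kg → £36,062.82
July 16 – December 31, 2016: 169 days × 678 kg/day = 114,582 kg at £0.51/kg → £58,436.82

£94,499.64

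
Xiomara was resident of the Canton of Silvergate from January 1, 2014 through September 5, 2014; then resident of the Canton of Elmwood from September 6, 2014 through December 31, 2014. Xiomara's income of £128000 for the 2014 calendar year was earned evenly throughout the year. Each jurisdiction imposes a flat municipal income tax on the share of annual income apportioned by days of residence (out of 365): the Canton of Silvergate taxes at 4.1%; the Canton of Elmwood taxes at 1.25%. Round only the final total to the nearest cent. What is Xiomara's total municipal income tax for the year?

The Canton of Silvergate, January 1 – September 5, 2014: 248 days → £128000 × 4.1% × 248/365 = £3565.7644
The Canton of Elmwood, September 6 – December 31, 2014: 117 days → £128000 × 1.25% × 117/365 = £512.8767
Total = £4078.6411

£4078.64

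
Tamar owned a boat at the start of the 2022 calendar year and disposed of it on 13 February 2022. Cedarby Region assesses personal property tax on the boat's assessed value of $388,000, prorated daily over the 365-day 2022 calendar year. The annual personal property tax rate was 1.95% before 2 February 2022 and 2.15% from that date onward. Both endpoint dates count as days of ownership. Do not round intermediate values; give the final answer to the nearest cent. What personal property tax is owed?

1 January – 1 February 2022: 32 days at 1.95% → $388,000 × 1.95% × 32/365 = $663.3205
2 February – 13 February 2022: 12 days at 2.15% → $388,000 × 2.15% × 12/365 = $274.2575
Total = $937.5781

$937.58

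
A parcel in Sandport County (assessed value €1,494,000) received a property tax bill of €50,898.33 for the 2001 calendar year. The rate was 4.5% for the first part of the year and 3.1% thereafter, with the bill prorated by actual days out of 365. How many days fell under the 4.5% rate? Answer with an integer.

Let d = days at the first rate; then 365 − d days at the second rate.
€1,494,000 × [4.5%·d + 3.1%·(365−d)] / 365 = €50,898.33
Solving gives d = 80, so the new rate took effect on 22 March 2001.

80 days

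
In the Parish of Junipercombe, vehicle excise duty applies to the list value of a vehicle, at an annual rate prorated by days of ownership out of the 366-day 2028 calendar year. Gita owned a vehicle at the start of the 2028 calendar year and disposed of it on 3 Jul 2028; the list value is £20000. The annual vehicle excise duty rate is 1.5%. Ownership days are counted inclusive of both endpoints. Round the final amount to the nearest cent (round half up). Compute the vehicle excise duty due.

Days held (1 Jan – 3 Jul 2028): 185 out of 366
Tax = £20000 × 1.5% × 185/366 = £151.6393

£151.64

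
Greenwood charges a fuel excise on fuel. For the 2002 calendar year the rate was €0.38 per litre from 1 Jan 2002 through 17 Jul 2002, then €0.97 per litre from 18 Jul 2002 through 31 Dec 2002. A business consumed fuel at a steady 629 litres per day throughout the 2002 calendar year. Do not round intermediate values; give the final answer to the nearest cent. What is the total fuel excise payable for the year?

1 Jan – 17 Jul 2002: 198 days × 629 litres/day = 124,542 litres at €0.38/litre → €47,325.96
18 Jul – 31 Dec 2002: 167 days × 629 litres/day = 105,043 litres at €0.97/litre → €101,891.71

€149,217.67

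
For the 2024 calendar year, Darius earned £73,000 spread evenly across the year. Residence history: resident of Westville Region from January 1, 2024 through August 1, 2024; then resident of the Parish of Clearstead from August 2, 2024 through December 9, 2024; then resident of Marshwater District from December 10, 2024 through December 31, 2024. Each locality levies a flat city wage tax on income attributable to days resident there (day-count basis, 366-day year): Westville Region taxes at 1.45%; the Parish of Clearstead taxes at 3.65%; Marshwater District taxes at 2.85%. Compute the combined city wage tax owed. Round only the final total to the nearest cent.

£1,690.37

Westville Region, January 1 – August 1, 2024: 214 days → £73,000 × 1.45% × 214/366 = £618.9044
The Parish of Clearstead, August 2 – December 9, 2024: 130 days → £73,000 × 3.65% × 130/366 = £946.4071
Marshwater District, December 10 – December 31, 2024: 22 days → £73,000 × 2.85% × 22/366 = £125.0574
Total = £1,690.3689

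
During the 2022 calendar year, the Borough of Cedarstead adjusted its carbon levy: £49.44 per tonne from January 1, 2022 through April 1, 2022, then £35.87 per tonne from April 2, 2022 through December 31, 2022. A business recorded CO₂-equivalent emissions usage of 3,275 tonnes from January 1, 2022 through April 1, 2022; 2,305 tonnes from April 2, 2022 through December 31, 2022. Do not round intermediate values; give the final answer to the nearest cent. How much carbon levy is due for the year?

January 1 – April 1, 2022: 3,275 tonnes at £49.44/tonne → £161,916.00
April 2 – December 31, 2022: 2,305 tonnes at £35.87/tonne → £82,680.35

£244,596.35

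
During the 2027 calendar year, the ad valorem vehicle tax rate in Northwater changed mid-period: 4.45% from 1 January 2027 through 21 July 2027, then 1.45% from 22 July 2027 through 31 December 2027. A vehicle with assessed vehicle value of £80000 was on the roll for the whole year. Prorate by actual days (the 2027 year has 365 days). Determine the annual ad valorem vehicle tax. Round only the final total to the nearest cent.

£2488.22

1 January – 21 July 2027: 202 days at 4.45% → £80000 × 4.45% × 202/365 = £1970.1918
22 July – 31 December 2027: 163 days at 1.45% → £80000 × 1.45% × 163/365 = £518.0274
Total = £2488.2192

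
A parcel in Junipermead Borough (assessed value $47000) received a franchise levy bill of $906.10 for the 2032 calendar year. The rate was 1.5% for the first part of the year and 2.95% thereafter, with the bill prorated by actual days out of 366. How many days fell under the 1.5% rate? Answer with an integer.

Let d = days at the first rate; then 366 − d days at the second rate.
$47000 × [1.5%·d + 2.95%·(366−d)] / 366 = $906.10
Solving gives d = 258, so the new rate took effect on September 15, 2032.

258 days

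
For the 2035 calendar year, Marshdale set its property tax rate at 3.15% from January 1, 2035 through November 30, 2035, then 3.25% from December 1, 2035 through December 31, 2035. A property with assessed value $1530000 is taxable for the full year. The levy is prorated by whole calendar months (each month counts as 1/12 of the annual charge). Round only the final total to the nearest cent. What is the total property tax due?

January 1 – November 30, 2035: 11 months at 3.15% → $1530000 × 3.15% × 11/12 = $44178.7500
December 1 – December 31, 2035: 1 month at 3.25% → $1530000 × 3.25% × 1/12 = $4143.7500
Total = $48322.5000

$48322.50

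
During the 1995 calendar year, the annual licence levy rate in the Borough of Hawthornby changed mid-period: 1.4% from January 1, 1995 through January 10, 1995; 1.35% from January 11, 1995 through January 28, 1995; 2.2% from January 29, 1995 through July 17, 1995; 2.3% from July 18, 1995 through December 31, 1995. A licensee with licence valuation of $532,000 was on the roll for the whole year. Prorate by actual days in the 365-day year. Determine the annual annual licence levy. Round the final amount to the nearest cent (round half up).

January 1 – January 10, 1995: 10 days at 1.4% → $532,000 × 1.4% × 10/365 = $204.0548
January 11 – January 28, 1995: 18 days at 1.35% → $532,000 × 1.35% × 18/365 = $354.1808
January 29 – July 17, 1995: 170 days at 2.2% → $532,000 × 2.2% × 170/365 = $5,451.1781
July 18 – December 31, 1995: 167 days at 2.3% → $532,000 × 2.3% × 167/365 = $5,598.3890
Total = $11,607.8027

$11,607.80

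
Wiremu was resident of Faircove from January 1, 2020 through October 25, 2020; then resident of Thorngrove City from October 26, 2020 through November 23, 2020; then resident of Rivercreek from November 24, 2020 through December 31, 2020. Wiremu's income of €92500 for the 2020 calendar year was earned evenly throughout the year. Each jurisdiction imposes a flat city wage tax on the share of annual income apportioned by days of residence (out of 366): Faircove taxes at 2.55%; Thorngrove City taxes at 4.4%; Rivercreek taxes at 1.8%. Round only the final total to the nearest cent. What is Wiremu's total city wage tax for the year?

Faircove, January 1 – October 25, 2020: 299 days → €92500 × 2.55% × 299/366 = €1926.9570
Thorngrove City, October 26 – November 23, 2020: 29 days → €92500 × 4.4% × 29/366 = €322.4863
Rivercreek, November 24 – December 31, 2020: 38 days → €92500 × 1.8% × 38/366 = €172.8689
Total = €2422.3122

€2422.31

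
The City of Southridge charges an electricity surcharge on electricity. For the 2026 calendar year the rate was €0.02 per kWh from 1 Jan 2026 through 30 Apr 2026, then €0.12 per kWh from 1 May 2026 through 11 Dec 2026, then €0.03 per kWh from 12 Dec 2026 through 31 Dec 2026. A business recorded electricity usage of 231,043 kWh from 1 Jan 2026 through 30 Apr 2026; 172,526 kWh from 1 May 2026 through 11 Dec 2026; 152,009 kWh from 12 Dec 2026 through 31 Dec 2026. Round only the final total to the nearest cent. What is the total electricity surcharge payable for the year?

1 Jan – 30 Apr 2026: 231,043 kWh at €0.02/kWh → €4,620.86
1 May – 11 Dec 2026: 172,526 kWh at €0.12/kWh → €20,703.12
12 Dec – 31 Dec 2026: 152,009 kWh at €0.03/kWh → €4,560.27

€29,884.25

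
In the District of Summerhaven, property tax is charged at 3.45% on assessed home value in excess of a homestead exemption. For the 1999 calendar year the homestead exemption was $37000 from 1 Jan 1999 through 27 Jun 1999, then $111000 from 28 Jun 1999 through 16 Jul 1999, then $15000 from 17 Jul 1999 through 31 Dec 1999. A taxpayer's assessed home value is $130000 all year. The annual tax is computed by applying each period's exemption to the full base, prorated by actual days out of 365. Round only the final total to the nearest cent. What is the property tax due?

1 Jan – 27 Jun 1999: 178 days, exemption $37000 → ($130000 − $37000) × 3.45% × 178/365 = $1564.6932
28 Jun – 16 Jul 1999: 19 days, exemption $111000 → ($130000 − $111000) × 3.45% × 19/365 = $34.1219
17 Jul – 31 Dec 1999: 168 days, exemption $15000 → ($130000 − $15000) × 3.45% × 168/365 = $1826.1370
Total = $3424.9521

$3424.95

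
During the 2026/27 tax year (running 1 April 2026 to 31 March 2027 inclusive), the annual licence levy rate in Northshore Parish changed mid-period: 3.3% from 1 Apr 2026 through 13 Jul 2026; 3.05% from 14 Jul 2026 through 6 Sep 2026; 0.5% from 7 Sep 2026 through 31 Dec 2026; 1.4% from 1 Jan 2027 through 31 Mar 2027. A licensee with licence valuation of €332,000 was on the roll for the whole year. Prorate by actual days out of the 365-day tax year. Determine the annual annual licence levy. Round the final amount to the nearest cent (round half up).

1 Apr – 13 Jul 2026: 104 days at 3.3% → €332,000 × 3.3% × 104/365 = €3,121.7096
14 Jul – 6 Sep 2026: 55 days at 3.05% → €332,000 × 3.05% × 55/365 = €1,525.8356
7 Sep – 31 Dec 2026: 116 days at 0.5% → €332,000 × 0.5% × 116/365 = €527.5616
1 Jan – 31 Mar 2027: 90 days at 1.4% → €332,000 × 1.4% × 90/365 = €1,146.0822
Total = €6,321.1890

€6,321.19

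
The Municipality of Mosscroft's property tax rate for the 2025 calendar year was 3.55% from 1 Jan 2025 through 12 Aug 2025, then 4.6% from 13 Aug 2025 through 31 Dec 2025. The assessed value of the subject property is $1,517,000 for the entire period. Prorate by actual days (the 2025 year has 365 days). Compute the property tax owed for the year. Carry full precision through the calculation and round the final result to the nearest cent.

1 Jan – 12 Aug 2025: 224 days at 3.55% → $1,517,000 × 3.55% × 224/365 = $33,049.8192
13 Aug – 31 Dec 2025: 141 days at 4.6% → $1,517,000 × 4.6% × 141/365 = $26,956.8822
Total = $60,006.7014

$60,006.70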